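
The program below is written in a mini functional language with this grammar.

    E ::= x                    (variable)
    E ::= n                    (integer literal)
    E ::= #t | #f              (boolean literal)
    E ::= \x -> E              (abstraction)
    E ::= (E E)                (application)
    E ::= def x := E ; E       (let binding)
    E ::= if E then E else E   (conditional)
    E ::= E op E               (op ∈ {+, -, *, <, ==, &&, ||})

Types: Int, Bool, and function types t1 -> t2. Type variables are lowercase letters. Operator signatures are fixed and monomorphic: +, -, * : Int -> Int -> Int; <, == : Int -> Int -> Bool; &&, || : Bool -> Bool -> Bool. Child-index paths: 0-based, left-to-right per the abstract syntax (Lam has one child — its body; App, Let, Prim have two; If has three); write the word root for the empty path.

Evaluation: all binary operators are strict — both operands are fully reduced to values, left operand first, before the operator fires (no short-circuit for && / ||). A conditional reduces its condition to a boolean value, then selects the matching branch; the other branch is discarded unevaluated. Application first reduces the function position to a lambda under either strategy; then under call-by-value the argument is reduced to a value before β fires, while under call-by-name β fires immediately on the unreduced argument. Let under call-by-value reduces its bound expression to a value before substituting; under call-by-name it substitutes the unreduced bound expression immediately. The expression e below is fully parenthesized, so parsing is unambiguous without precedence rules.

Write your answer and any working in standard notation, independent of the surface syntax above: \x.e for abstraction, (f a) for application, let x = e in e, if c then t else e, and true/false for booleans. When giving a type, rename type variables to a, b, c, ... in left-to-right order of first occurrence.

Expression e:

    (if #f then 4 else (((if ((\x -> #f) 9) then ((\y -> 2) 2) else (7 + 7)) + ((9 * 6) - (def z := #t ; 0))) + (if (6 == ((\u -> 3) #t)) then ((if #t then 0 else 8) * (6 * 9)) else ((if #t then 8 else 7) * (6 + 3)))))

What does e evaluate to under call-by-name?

Answer: 140

Trace:
step 0: (if false then 4 else (((if ((\x.false) 9) then ((\y.2) 2) else (7 + 7)) + ((9 * 6) - (let z = true in 0))) + (if (6 == ((\u.3) true)) then ((if true then 0 else 8) * (6 * 9)) else ((if true then 8 else 7) * (6 + 3)))))
step 1: [if@root] (((if ((\x.false) 9) then ((\y.2) 2) else (7 + 7)) + ((9 * 6) - (let z = true in 0))) + (if (6 == ((\u.3) true)) then ((if true then 0 else 8) * (6 * 9)) else ((if true then 8 else 7) * (6 + 3))))
step 2: [beta@0.0.0] (((if false then ((\y.2) 2) else (7 + 7)) + ((9 * 6) - (let z = true in 0))) + (if (6 == ((\u.3) true)) then ((if true then 0 else 8) * (6 * 9)) else ((if true then 8 else 7) * (6 + 3))))
step 3: [if@0.0] (((7 + 7) + ((9 * 6) - (let z = true in 0))) + (if (6 == ((\u.3) true)) then ((if true then 0 else 8) * (6 * 9)) else ((if true then 8 else 7) * (6 + 3))))
step 4: [delta@0.0] ((14 + ((9 * 6) - (let z = true in 0))) + (if (6 == ((\u.3) true)) then ((if true then 0 else 8) * (6 * 9)) else ((if true then 8 else 7) * (6 + 3))))
step 5: [delta@0.1.0] ((14 + (54 - (let z = true in 0))) + (if (6 == ((\u.3) true)) then ((if true then 0 else 8) * (6 * 9)) else ((if true then 8 else 7) * (6 + 3))))
step 6: [let@0.1.1] ((14 + (54 - 0)) + (if (6 == ((\u.3) true)) then ((if true then 0 else 8) * (6 * 9)) else ((if true then 8 else 7) * (6 + 3))))
step 7: [delta@0.1] ((14 + 54) + (if (6 == ((\u.3) true)) then ((if true then 0 else 8) * (6 * 9)) else ((if true then 8 else 7) * (6 + 3))))
step 8: [delta@0] (68 + (if (6 == ((\u.3) true)) then ((if true then 0 else 8) * (6 * 9)) else ((if true then 8 else 7) * (6 + 3))))
step 9: [beta@1.0.1] (68 + (if (6 == 3) then ((if true then 0 else 8) * (6 * 9)) else ((if true then 8 else 7) * (6 + 3))))
step 10: [delta@1.0] (68 + (if false then ((if true then 0 else 8) * (6 * 9)) else ((if true then 8 else 7) * (6 + 3))))
step 11: [if@1] (68 + ((if true then 8 else 7) * (6 + 3)))
step 12: [if@1.0] (68 + (8 * (6 + 3)))
step 13: [delta@1.1] (68 + (8 * 9))
step 14: [delta@1] (68 + 72)
step 15: [delta@root] 140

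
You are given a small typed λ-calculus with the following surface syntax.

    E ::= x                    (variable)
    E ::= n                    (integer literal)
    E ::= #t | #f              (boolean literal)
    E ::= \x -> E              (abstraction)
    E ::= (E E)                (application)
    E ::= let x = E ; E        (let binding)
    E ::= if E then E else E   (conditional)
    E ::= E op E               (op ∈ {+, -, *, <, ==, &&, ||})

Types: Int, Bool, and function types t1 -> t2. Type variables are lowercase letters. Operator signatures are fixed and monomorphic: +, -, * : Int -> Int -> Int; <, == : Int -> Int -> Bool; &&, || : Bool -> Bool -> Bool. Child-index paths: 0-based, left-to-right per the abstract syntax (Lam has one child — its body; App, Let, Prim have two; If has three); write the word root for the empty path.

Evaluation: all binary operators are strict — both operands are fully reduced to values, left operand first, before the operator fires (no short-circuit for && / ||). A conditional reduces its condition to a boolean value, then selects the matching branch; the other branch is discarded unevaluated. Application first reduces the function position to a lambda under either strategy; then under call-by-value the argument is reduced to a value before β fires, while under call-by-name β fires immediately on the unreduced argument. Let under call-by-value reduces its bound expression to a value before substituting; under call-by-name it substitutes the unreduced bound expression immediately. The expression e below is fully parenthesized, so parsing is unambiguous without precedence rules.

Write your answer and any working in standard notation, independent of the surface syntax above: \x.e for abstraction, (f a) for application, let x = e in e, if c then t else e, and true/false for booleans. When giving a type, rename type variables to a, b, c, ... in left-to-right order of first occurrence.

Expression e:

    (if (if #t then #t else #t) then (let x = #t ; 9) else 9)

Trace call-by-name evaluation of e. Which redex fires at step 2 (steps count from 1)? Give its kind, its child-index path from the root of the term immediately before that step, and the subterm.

Answer: if at root : (if true then (let x = true in 9) else 9)

Working:
step 0: (if (if true then true else true) then (let x = true in 9) else 9)
step 1: [if@0] (if true then (let x = true in 9) else 9)
step 2: [if@root] (let x = true in 9)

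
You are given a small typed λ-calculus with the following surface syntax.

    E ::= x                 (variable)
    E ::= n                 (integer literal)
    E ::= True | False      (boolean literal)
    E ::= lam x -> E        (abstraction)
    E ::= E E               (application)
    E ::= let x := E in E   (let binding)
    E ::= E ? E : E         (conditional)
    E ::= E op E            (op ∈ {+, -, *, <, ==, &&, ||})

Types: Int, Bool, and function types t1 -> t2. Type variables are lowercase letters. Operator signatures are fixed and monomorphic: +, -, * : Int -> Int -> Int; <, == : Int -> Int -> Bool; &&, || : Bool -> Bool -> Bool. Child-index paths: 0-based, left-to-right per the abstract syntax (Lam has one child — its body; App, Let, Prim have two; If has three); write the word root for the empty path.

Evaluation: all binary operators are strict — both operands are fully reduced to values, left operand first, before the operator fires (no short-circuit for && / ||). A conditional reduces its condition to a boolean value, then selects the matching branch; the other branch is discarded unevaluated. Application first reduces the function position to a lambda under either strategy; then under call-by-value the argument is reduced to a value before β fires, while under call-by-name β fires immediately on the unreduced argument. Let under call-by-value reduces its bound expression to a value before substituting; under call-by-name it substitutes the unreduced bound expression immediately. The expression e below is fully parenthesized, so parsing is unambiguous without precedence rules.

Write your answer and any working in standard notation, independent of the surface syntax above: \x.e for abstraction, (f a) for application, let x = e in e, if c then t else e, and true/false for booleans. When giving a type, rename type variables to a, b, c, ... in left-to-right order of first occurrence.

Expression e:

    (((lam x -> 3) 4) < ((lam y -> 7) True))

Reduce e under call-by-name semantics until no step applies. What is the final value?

Trace:
step 0: (((\x.3) 4) < ((\y.7) true))
step 1: [beta@0] (3 < ((\y.7) true))
step 2: [beta@1] (3 < 7)
step 3: [delta@root] true

Answer: true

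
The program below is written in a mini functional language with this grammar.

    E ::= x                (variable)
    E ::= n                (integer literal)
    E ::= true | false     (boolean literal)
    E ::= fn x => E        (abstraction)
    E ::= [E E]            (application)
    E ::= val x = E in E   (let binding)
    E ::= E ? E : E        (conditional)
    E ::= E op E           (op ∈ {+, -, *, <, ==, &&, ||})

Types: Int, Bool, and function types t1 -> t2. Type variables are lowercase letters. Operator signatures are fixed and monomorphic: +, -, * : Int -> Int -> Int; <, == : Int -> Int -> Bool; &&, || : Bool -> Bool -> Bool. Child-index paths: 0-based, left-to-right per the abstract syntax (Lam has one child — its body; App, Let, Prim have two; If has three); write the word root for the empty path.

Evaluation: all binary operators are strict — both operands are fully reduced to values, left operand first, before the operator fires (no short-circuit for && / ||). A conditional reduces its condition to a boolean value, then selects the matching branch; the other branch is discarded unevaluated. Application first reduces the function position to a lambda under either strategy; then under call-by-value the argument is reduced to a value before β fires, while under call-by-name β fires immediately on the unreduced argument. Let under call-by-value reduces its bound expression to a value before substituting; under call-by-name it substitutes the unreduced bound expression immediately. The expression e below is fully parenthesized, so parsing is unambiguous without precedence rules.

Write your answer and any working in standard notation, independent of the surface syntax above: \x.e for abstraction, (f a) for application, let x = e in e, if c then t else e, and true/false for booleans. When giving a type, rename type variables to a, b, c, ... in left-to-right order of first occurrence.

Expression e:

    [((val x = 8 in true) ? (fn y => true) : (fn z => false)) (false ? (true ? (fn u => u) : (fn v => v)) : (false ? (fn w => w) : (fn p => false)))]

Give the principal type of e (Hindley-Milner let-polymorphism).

Answer: Bool

Derivation:
let x : Int
  unify Bool ~ Bool
\y._ : a -> Bool
\z._ : b -> Bool
  unify a -> Bool ~ b -> Bool
  unify a ~ b
  unify Bool ~ Bool
  unify Bool ~ Bool
  unify Bool ~ Bool
u : c
\u._ : c -> c
v : d
\v._ : d -> d
  unify c -> c ~ d -> d
  unify c ~ d
  unify d ~ d
  unify Bool ~ Bool
w : e
\w._ : e -> e
\p._ : f -> Bool
  unify e -> e ~ f -> Bool
  unify e ~ f
  unify f ~ Bool
  unify d -> d ~ Bool -> Bool
  unify d ~ Bool
  unify Bool ~ Bool
  unify b -> Bool ~ (Bool -> Bool) -> g
  unify b ~ Bool -> Bool
  unify Bool ~ g
_ _ : Bool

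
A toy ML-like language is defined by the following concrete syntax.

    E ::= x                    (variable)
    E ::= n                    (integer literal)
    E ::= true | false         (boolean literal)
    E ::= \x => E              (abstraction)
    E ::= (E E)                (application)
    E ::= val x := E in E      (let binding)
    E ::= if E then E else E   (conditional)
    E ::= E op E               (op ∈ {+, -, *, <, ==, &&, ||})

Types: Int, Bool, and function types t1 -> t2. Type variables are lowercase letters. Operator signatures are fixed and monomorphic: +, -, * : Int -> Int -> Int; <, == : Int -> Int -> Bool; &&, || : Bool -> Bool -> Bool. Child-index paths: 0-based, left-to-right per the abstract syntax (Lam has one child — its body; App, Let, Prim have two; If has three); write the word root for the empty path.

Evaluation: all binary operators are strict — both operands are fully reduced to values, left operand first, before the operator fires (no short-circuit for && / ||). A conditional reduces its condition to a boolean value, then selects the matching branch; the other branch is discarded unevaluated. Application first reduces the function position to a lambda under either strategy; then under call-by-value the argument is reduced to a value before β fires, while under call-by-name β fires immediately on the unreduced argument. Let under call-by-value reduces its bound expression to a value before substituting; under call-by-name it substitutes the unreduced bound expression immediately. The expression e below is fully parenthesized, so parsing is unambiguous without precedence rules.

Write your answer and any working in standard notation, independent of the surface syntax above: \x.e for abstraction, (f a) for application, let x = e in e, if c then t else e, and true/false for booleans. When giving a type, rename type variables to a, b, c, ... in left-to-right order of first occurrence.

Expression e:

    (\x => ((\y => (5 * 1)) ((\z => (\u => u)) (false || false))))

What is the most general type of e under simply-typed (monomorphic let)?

Answer: a -> Int

Derivation:
  unify Int ~ Int
  unify Int ~ Int
\y._ : b -> Int
u : d
\u._ : d -> d
\z._ : c -> d -> d
  unify Bool ~ Bool
  unify Bool ~ Bool
  unify c -> d -> d ~ Bool -> e
  unify c ~ Bool
  unify d -> d ~ e
_ _ : d -> d
  unify b -> Int ~ (d -> d) -> f
  unify b ~ d -> d
  unify Int ~ f
_ _ : Int
\x._ : a -> Int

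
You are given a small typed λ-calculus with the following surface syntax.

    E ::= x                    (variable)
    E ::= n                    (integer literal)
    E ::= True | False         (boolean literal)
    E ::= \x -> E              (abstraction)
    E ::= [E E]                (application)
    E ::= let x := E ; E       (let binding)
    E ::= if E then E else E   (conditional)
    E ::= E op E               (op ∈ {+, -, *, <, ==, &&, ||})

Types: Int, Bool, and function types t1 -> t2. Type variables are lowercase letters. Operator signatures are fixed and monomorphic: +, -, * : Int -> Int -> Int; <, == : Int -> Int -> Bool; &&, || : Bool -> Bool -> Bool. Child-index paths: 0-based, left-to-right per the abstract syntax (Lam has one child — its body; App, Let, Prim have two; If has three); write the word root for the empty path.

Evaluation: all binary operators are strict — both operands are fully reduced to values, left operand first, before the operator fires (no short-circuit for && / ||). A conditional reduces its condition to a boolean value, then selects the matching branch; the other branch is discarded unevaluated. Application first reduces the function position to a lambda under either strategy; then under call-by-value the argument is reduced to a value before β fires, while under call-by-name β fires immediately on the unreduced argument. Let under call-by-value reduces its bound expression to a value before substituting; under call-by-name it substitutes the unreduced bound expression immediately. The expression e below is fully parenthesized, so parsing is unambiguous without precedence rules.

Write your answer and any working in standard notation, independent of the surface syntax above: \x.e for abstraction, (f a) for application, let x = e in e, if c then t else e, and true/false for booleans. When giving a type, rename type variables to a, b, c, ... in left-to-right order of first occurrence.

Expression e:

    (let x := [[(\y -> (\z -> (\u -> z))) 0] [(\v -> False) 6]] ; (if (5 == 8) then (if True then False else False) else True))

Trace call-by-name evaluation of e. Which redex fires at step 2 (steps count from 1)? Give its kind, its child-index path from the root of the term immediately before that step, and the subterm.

Answer: delta at 0 : (5 == 8)

Working:
step 0: (let x = (((\y.(\z.(\u.z))) 0) ((\v.false) 6)) in (if (5 == 8) then (if true then false else false) else true))
step 1: [let@root] (if (5 == 8) then (if true then false else false) else true)
step 2: [delta@0] (if false then (if true then false else false) else true)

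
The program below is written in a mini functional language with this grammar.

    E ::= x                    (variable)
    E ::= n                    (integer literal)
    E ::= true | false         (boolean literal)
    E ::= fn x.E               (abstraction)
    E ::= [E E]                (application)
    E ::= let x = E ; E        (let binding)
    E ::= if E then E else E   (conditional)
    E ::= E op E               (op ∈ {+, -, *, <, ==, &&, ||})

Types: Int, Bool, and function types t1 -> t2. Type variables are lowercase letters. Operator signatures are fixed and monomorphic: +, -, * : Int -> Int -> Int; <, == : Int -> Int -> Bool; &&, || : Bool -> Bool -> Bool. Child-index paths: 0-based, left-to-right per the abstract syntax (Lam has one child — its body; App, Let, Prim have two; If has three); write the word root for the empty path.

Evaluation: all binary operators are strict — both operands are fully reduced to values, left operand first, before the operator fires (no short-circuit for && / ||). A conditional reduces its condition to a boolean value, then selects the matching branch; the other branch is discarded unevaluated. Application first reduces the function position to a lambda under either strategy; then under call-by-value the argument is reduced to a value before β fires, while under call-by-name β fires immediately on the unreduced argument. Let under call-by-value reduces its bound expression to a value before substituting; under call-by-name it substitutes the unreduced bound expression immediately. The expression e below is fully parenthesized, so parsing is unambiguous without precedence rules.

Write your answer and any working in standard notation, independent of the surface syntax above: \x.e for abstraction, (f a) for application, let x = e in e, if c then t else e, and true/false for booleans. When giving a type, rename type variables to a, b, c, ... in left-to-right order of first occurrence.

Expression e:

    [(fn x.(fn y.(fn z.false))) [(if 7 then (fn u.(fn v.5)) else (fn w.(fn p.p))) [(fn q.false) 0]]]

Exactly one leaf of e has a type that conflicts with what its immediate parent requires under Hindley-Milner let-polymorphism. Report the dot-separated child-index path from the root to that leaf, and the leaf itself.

Derivation:
\z._ : c -> Bool
\y._ : b -> c -> Bool
\x._ : a -> b -> c -> Bool
  unify Int ~ Bool
  FAIL: mismatch Int ~ Bool

Answer: 1.0.0 : 7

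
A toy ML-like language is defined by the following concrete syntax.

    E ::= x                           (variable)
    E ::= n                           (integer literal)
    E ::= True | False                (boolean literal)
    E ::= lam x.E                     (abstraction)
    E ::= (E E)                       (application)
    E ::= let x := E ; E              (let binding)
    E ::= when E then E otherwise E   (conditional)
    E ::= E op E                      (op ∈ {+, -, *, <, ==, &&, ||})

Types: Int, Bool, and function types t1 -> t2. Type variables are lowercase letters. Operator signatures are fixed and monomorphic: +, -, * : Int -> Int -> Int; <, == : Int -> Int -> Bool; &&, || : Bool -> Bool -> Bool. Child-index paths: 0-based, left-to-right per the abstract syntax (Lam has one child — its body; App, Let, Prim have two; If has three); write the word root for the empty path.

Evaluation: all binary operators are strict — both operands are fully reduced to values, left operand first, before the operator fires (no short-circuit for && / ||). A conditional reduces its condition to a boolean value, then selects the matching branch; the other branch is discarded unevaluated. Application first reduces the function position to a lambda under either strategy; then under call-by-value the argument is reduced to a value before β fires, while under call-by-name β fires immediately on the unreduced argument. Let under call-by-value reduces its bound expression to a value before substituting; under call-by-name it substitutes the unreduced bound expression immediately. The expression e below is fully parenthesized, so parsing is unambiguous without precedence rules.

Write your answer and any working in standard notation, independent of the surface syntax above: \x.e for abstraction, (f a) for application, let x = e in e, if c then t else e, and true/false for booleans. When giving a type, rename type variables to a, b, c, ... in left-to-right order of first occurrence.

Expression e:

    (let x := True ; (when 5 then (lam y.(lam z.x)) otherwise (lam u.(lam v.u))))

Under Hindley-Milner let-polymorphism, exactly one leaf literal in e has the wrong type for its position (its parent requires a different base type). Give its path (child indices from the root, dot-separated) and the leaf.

Answer: 1.0 : 5

Derivation:
let x : Bool
  unify Int ~ Bool
  FAIL: mismatch Int ~ Bool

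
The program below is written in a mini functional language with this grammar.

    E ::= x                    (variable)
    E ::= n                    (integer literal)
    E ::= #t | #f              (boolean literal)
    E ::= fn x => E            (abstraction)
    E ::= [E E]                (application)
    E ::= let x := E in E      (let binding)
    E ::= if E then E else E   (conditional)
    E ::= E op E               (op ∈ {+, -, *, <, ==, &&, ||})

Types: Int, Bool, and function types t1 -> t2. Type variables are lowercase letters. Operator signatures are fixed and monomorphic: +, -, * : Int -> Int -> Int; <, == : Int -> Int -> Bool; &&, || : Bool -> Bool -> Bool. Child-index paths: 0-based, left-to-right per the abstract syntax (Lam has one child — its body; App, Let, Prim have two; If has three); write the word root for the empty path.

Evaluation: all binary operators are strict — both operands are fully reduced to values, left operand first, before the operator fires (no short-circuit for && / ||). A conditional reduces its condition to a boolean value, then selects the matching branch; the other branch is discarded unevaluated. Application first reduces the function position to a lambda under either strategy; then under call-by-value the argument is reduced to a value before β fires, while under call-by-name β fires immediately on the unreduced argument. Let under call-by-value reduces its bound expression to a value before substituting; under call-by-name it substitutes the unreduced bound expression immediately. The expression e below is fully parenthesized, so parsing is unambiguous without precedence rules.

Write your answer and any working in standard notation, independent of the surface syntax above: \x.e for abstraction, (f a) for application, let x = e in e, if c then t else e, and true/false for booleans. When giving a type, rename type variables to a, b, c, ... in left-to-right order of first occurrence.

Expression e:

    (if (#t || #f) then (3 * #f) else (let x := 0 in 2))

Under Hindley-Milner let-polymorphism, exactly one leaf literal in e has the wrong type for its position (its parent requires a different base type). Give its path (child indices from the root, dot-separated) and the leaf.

Derivation:
  unify Bool ~ Bool
  unify Bool ~ Bool
  unify Bool ~ Bool
  unify Int ~ Int
  unify Bool ~ Int
  FAIL: mismatch Bool ~ Int

Answer: 1.1 : false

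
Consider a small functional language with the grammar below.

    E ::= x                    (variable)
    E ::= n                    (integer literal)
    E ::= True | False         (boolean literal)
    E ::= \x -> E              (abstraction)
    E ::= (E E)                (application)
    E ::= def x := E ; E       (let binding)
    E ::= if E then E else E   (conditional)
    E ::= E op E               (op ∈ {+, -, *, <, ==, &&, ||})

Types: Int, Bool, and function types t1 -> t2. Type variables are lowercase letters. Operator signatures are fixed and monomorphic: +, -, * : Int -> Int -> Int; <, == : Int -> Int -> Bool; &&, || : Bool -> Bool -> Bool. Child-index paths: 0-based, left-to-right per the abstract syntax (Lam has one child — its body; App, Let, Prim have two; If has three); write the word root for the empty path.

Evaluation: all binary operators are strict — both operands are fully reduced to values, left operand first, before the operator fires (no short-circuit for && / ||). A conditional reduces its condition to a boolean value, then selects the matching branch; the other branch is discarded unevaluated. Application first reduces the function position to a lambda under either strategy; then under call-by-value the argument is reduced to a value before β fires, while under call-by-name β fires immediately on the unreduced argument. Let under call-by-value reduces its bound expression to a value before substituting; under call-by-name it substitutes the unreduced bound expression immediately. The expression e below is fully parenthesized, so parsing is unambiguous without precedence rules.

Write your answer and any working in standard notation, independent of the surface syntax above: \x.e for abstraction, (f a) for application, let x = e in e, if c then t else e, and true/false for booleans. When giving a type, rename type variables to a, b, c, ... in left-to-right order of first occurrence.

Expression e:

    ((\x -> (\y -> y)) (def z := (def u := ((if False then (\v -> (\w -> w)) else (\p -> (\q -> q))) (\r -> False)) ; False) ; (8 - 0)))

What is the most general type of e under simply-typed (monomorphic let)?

Derivation:
y : b
\y._ : b -> b
\x._ : a -> b -> b
  unify Bool ~ Bool
w : d
\w._ : d -> d
\v._ : c -> d -> d
q : f
\q._ : f -> f
\p._ : e -> f -> f
  unify c -> d -> d ~ e -> f -> f
  unify c ~ e
  unify d -> d ~ f -> f
  unify d ~ f
  unify f ~ f
\r._ : g -> Bool
  unify e -> f -> f ~ (g -> Bool) -> h
  unify e ~ g -> Bool
  unify f -> f ~ h
_ _ : f -> f
let u : f -> f
let z : Bool
  unify Int ~ Int
  unify Int ~ Int
  unify a -> b -> b ~ Int -> i
  unify a ~ Int
  unify b -> b ~ i
_ _ : b -> b

Answer: a -> a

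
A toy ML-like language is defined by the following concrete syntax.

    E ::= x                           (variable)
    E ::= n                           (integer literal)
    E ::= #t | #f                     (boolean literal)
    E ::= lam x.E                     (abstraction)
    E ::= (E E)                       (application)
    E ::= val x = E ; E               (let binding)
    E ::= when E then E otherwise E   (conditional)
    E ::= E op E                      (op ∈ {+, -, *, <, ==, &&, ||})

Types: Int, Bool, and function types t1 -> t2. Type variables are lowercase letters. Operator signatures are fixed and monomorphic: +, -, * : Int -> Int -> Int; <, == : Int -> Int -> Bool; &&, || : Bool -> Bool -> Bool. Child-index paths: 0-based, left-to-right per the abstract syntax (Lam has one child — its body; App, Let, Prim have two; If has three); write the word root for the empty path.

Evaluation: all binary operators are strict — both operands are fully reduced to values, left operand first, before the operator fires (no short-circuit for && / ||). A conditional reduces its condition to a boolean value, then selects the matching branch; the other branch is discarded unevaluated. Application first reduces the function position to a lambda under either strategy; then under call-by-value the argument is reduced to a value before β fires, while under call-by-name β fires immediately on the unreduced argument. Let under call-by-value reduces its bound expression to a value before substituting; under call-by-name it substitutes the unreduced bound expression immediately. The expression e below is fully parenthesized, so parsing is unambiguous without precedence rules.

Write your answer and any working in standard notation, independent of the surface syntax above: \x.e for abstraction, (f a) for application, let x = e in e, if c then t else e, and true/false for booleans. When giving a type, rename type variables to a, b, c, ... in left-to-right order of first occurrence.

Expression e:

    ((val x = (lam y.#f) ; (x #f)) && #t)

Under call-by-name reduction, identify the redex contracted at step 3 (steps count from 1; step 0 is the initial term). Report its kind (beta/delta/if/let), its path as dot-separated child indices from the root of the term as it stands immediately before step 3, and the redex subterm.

Working:
step 0: ((let x = (\y.false) in (x false)) && true)
step 1: [let@0] (((\y.false) false) && true)
step 2: [beta@0] (false && true)
step 3: [delta@root] false

Answer: delta at root : (false && true)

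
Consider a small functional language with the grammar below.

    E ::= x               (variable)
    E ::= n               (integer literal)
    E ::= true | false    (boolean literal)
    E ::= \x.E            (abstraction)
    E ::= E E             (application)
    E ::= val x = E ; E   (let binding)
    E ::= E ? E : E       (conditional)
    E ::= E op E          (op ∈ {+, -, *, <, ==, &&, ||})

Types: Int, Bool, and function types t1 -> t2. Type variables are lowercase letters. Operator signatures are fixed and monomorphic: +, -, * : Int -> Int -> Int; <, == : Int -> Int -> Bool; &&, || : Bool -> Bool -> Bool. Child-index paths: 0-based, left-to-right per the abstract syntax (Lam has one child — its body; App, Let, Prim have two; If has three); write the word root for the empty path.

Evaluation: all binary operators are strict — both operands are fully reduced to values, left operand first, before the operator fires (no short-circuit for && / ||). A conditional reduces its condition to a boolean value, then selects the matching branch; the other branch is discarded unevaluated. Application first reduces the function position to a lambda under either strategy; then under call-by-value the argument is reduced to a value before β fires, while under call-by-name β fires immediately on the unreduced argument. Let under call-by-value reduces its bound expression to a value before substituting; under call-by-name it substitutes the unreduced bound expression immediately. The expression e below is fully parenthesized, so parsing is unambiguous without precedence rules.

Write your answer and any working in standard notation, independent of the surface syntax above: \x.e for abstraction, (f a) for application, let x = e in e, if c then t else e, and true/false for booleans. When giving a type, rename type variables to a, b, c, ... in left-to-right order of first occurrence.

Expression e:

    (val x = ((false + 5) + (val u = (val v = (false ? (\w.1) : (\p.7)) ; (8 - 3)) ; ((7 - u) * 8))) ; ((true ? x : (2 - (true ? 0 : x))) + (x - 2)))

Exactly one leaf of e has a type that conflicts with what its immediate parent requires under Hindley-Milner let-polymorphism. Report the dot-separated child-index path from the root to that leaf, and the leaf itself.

Derivation:
  unify Bool ~ Int
  FAIL: mismatch Bool ~ Int

Answer: 0.0.0 : false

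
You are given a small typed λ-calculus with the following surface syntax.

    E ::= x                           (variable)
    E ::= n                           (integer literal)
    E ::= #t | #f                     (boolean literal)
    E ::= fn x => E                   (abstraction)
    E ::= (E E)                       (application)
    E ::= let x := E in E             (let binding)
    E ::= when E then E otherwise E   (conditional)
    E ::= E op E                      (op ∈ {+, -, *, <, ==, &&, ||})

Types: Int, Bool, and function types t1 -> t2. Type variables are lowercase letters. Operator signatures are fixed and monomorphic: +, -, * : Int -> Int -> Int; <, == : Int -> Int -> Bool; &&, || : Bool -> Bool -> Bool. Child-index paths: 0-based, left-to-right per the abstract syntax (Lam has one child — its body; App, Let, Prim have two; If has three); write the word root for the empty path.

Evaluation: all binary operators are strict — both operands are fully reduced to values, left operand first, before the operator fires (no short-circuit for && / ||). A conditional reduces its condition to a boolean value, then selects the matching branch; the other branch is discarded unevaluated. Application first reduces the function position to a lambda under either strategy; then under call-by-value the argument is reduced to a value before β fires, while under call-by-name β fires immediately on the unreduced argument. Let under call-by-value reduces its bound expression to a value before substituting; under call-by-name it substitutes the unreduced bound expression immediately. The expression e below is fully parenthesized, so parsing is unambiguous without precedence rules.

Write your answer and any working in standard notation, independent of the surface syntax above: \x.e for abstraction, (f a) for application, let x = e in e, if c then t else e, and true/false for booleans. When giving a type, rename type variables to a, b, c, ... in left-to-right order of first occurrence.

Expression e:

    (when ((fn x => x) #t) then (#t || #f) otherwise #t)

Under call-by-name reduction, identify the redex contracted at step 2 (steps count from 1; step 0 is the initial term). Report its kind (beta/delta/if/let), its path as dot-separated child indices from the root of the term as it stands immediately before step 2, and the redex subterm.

Derivation:
step 0: (if ((\x.x) true) then (true || false) else true)
step 1: [beta@0] (if true then (true || false) else true)
step 2: [if@root] (true || false)

Answer: if at root : (if true then (true || false) else true)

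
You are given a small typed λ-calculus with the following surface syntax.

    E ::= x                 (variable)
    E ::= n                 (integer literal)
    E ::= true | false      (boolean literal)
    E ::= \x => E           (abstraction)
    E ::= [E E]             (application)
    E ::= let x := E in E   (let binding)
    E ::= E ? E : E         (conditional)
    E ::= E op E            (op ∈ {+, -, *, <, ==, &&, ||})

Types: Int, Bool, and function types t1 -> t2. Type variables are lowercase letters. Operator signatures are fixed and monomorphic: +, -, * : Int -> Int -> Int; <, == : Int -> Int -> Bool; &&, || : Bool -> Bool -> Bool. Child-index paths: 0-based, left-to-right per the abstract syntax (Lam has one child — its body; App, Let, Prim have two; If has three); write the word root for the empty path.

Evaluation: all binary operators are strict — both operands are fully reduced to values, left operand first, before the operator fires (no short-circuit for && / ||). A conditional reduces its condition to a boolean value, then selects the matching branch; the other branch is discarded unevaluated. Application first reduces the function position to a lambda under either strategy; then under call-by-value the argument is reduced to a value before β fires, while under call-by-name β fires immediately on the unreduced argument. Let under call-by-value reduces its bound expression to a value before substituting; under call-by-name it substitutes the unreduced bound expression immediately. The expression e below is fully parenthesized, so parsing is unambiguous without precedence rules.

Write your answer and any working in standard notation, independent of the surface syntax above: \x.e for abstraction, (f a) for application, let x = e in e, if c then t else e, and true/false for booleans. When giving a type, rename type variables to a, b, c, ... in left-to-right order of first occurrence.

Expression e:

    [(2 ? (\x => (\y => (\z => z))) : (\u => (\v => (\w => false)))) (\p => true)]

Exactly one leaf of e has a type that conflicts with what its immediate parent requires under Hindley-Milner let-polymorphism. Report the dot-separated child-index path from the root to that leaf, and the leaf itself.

Derivation:
  unify Int ~ Bool
  FAIL: mismatch Int ~ Bool

Answer: 0.0 : 2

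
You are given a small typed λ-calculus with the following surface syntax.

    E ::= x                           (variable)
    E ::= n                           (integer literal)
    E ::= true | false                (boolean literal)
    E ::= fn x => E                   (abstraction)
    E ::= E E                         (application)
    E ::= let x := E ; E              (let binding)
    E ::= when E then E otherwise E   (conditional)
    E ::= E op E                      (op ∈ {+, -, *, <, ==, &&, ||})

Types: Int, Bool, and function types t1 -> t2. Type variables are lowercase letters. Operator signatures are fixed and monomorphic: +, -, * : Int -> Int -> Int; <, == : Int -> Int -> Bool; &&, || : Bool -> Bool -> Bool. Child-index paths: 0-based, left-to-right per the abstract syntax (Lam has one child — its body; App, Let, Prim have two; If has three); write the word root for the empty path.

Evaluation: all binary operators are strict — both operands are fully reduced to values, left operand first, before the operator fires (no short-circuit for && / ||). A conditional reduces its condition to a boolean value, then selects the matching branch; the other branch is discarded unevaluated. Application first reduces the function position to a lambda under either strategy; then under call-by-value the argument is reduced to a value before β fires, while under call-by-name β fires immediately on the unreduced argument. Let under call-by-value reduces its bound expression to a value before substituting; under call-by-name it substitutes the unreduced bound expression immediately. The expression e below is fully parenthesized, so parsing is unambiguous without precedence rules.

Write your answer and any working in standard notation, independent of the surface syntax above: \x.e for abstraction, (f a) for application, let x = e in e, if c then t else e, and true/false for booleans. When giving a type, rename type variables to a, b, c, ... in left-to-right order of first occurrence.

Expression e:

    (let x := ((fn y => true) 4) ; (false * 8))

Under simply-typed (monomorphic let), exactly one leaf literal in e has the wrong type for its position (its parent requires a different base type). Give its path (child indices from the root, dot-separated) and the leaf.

Working:
\y._ : a -> Bool
  unify a -> Bool ~ Int -> b
  unify a ~ Int
  unify Bool ~ b
_ _ : Bool
let x : Bool
  unify Bool ~ Int
  FAIL: mismatch Bool ~ Int

Answer: 1.0 : false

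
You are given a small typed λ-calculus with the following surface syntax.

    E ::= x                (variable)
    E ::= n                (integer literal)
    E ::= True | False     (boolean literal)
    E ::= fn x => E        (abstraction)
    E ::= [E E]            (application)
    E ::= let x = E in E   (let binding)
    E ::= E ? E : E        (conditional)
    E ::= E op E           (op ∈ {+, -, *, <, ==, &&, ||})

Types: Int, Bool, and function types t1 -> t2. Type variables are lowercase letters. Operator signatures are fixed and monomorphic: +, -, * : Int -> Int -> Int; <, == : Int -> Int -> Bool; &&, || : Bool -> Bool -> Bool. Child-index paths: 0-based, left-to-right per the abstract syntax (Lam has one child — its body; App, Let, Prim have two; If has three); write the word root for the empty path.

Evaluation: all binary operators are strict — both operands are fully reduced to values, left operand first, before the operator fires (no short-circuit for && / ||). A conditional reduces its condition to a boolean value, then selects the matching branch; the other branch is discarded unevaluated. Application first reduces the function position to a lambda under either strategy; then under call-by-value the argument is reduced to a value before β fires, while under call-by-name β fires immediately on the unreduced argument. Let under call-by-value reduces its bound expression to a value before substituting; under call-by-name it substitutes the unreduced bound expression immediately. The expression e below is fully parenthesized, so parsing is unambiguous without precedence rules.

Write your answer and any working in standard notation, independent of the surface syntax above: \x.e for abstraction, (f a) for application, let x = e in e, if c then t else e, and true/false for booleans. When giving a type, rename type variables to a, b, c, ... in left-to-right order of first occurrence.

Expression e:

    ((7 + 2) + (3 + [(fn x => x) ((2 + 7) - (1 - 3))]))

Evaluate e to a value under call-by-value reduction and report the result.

Answer: 23

Working:
step 0: ((7 + 2) + (3 + ((\x.x) ((2 + 7) - (1 - 3)))))
step 1: [delta@0] (9 + (3 + ((\x.x) ((2 + 7) - (1 - 3)))))
step 2: [delta@1.1.1.0] (9 + (3 + ((\x.x) (9 - (1 - 3)))))
step 3: [delta@1.1.1.1] (9 + (3 + ((\x.x) (9 - -2))))
step 4: [delta@1.1.1] (9 + (3 + ((\x.x) 11)))
step 5: [beta@1.1] (9 + (3 + 11))
step 6: [delta@1] (9 + 14)
step 7: [delta@root] 23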